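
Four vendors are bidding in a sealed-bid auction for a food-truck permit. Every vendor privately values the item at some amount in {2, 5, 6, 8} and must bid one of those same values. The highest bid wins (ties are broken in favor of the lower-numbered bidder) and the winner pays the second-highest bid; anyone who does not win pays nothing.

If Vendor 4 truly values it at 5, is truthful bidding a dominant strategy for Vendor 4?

Yes

Check each profile of the others' bids and compare truth against every alternative bid.
Others bid (2, 2, 2): truth gives 3, best alternative gives 3.
Others bid (2, 2, 5): truth gives 0, best alternative gives 0.
Others bid (2, 2, 6): truth gives 0, best alternative gives 0.
Others bid (2, 2, 8): truth gives 0, best alternative gives 0.
Others bid (2, 5, 2): truth gives 0, best alternative gives 0.
Others bid (2, 5, 5): truth gives 0, best alternative gives 0.
(Remaining 58 profiles checked similarly; truth is weakly best in each.)
In every case the truthful bid is at least as good as any alternative, so it is a dominant strategy.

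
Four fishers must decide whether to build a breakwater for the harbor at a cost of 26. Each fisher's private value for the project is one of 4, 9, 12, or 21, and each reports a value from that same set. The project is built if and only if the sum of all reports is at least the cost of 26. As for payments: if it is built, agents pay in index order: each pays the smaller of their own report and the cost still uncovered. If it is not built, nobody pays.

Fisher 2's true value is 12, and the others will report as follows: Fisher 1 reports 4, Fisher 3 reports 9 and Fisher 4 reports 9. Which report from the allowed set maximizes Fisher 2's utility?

Report 4: project built, pays 4, utility 12 - 4 = 8.
Report 9: project built, pays 9, utility 12 - 9 = 3.
Report 12: project built, pays 12, utility 12 - 12 = 0.
Report 21: project built, pays 21, utility 12 - 21 = -9.
The best choice is 4 with utility 8.

4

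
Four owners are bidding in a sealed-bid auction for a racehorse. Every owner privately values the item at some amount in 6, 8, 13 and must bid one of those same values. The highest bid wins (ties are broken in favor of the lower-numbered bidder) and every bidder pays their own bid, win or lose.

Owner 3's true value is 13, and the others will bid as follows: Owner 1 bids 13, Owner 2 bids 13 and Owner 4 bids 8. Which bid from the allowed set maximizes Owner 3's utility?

6

Bid 6: loses but pays 6, utility -6.
Bid 8: loses but pays 8, utility -8.
Bid 13: loses but pays 13, utility -13.
The best choice is 6 with utility -6.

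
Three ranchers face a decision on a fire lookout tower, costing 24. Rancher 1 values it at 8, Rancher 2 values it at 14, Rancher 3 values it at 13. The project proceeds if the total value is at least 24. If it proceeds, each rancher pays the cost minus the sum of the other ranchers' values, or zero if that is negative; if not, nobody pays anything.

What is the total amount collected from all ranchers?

Total value 35 ≥ cost 24, so it is built.
Rancher 1: others sum to 27; max(0, 24 - 27) = 0.
Rancher 2: others sum to 21; max(0, 24 - 21) = 3.
Rancher 3: others sum to 22; max(0, 24 - 22) = 2.
Total collected = 0 + 3 + 2 = 5.

5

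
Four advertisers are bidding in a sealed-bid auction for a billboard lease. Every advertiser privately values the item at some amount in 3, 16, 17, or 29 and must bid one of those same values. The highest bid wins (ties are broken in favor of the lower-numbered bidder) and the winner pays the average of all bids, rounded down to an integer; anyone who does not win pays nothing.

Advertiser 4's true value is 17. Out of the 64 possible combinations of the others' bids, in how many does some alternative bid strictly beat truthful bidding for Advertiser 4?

Others bid (3, 3, 17): truth gives 0; bid 29 gives 4 > 0. Violating.
Others bid (3, 16, 17): truth gives 0; bid 29 gives 1 > 0. Violating.
Others bid (3, 17, 3): truth gives 0; bid 29 gives 4 > 0. Violating.
Others bid (3, 17, 16): truth gives 0; bid 29 gives 1 > 0. Violating.
Others bid (3, 3, 3): truth gives 11; no alternative beats it.
Others bid (3, 3, 16): truth gives 8; no alternative beats it.
(Checking all 64 profiles: 12 have a profitable deviation, 52 do not.)

12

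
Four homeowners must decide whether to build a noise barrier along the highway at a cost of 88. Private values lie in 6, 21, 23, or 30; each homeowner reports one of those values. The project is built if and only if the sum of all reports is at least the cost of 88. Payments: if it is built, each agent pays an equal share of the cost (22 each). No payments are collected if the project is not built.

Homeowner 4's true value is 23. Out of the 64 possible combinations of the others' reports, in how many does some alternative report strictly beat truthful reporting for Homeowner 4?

Others report (6, 23, 30): truth gives 0; report 30 gives 1 > 0. Violating.
Others report (6, 30, 23): truth gives 0; report 30 gives 1 > 0. Violating.
Others report (21, 21, 21): truth gives 0; report 30 gives 1 > 0. Violating.
Others report (23, 6, 30): truth gives 0; report 30 gives 1 > 0. Violating.
Others report (6, 6, 6): truth gives 0; no alternative beats it.
Others report (6, 6, 21): truth gives 0; no alternative beats it.
(Checking all 64 profiles: 7 have a profitable deviation, 57 do not.)

7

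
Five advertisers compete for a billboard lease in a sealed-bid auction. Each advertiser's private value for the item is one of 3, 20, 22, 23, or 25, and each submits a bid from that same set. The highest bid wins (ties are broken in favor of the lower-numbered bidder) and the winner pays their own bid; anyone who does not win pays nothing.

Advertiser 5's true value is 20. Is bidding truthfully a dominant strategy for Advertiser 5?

Yes

Check each profile of the others' bids and compare truth against every alternative bid.
Others bid (3, 3, 3, 3): truth gives 0, best alternative gives 0.
Others bid (3, 3, 3, 20): truth gives 0, best alternative gives 0.
Others bid (3, 3, 3, 22): truth gives 0, best alternative gives 0.
Others bid (3, 3, 3, 23): truth gives 0, best alternative gives 0.
Others bid (3, 3, 3, 25): truth gives 0, best alternative gives 0.
Others bid (3, 3, 20, 3): truth gives 0, best alternative gives 0.
(Remaining 619 profiles checked similarly; truth is weakly best in each.)
In every case the truthful bid is at least as good as any alternative, so it is a dominant strategy.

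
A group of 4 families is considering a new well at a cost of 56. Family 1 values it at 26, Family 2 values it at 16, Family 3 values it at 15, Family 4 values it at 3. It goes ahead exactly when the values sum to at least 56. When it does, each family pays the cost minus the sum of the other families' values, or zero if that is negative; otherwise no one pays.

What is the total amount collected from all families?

Total value 60 ≥ cost 56, so it is built.
Family 1: others sum to 34; max(0, 56 - 34) = 22.
Family 2: others sum to 44; max(0, 56 - 44) = 12.
Family 3: others sum to 45; max(0, 56 - 45) = 11.
Family 4: others sum to 57; max(0, 56 - 57) = 0.
Total collected = 22 + 12 + 11 + 0 = 45.

45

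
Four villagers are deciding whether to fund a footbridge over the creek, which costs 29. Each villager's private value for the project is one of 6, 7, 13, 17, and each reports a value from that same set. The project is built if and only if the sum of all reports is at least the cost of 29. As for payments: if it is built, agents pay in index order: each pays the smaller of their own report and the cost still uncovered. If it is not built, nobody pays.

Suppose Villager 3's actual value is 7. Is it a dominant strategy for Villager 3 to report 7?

No

Consider the case where Villager 1 reports 6, Villager 2 reports 6 and Villager 4 reports 13.
Truthful report 7: project built, pays 7, utility 7 - 7 = 0.
Report 6 instead: project built, pays 6, utility 7 - 6 = 1.
Since 1 > 0, reporting 6 is strictly better here, so truthful reporting is not dominant.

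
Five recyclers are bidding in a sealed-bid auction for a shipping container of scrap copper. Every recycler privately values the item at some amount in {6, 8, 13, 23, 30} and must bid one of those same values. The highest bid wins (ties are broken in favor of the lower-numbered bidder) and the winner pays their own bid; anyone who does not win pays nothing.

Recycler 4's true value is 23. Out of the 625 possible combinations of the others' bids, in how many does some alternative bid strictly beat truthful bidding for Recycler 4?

24

Others bid (6, 6, 6, 6): truth gives 0; bid 8 gives 15 > 0. Violating.
Others bid (6, 6, 6, 8): truth gives 0; bid 8 gives 15 > 0. Violating.
Others bid (6, 6, 6, 13): truth gives 0; bid 13 gives 10 > 0. Violating.
Others bid (6, 6, 8, 6): truth gives 0; bid 13 gives 10 > 0. Violating.
Others bid (6, 6, 6, 23): truth gives 0; no alternative beats it.
Others bid (6, 6, 6, 30): truth gives 0; no alternative beats it.
(Checking all 625 profiles: 24 have a profitable deviation, 601 do not.)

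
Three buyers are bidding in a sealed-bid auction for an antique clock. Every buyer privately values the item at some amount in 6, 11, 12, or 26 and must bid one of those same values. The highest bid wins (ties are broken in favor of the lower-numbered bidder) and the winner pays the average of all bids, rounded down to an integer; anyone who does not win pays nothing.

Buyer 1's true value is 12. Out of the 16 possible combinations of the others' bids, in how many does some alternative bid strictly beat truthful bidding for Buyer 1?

1

Others bid (6, 6): truth gives 4; bid 6 gives 6 > 4. Violating.
Others bid (6, 11): truth gives 3; no alternative beats it.
Others bid (6, 12): truth gives 2; no alternative beats it.
(Checking all 16 profiles: 1 has a profitable deviation, 15 do not.)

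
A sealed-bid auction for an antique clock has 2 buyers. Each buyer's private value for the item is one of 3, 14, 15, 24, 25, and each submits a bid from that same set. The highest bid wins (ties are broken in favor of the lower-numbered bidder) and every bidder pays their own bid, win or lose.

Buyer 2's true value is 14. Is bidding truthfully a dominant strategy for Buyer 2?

No

Consider the case where Buyer 1 bids 14.
Truthful bid 14: loses but pays 14, utility -14.
Bid 3 instead: loses but pays 3, utility -3.
Since -3 > -14, bidding 3 is strictly better here, so truthful bidding is not dominant.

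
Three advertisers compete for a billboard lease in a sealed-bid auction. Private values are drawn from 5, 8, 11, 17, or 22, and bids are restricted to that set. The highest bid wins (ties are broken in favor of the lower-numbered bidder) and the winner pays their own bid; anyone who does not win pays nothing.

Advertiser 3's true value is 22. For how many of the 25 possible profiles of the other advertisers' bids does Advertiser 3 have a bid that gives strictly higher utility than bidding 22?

9

Others bid (5, 5): truth gives 0; bid 8 gives 14 > 0. Violating.
Others bid (5, 8): truth gives 0; bid 11 gives 11 > 0. Violating.
Others bid (5, 11): truth gives 0; bid 17 gives 5 > 0. Violating.
Others bid (8, 5): truth gives 0; bid 11 gives 11 > 0. Violating.
Others bid (5, 17): truth gives 0; no alternative beats it.
Others bid (5, 22): truth gives 0; no alternative beats it.
(Checking all 25 profiles: 9 have a profitable deviation, 16 do not.)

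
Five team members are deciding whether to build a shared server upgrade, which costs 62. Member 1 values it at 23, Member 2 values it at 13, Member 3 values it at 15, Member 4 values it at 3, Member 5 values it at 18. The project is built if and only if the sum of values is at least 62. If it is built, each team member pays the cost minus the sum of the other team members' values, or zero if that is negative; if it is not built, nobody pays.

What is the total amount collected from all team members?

29

Total value 72 ≥ cost 62, so it is built.
Member 1: others sum to 49; max(0, 62 - 49) = 13.
Member 2: others sum to 59; max(0, 62 - 59) = 3.
Member 3: others sum to 57; max(0, 62 - 57) = 5.
Member 4: others sum to 69; max(0, 62 - 69) = 0.
Member 5: others sum to 54; max(0, 62 - 54) = 8.
Total collected = 13 + 3 + 5 + 0 + 8 = 29.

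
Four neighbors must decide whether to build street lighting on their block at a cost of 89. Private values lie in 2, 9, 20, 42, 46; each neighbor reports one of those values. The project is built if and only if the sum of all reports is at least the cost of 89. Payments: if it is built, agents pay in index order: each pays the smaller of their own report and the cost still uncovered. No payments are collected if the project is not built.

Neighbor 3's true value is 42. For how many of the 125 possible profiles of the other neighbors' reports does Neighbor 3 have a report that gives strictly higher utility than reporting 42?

Others report (2, 42, 42): truth gives 0; report 9 gives 33 > 0. Violating.
Others report (2, 42, 46): truth gives 0; report 2 gives 40 > 0. Violating.
Others report (2, 46, 42): truth gives 1; report 2 gives 40 > 1. Violating.
Others report (2, 46, 46): truth gives 1; report 2 gives 40 > 1. Violating.
Others report (2, 2, 2): truth gives 0; no alternative beats it.
Others report (2, 2, 9): truth gives 0; no alternative beats it.
(Checking all 125 profiles: 46 have a profitable deviation, 79 do not.)

46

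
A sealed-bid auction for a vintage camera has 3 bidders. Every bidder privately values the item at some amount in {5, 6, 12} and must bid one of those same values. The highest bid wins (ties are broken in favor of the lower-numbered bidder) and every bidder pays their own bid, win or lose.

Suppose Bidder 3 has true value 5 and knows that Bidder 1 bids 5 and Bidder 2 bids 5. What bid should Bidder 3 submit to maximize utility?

Bid 5: loses but pays 5, utility -5.
Bid 6: wins, pays 6, utility 5 - 6 = -1.
Bid 12: wins, pays 12, utility 5 - 12 = -7.
The best choice is 6 with utility -1.

6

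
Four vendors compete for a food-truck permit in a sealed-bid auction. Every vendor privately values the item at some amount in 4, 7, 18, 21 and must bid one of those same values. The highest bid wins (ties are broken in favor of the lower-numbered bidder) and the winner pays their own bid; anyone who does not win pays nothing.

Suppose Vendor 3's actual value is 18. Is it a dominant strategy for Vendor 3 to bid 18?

Consider the case where Vendor 1 bids 4, Vendor 2 bids 4 and Vendor 4 bids 4.
Truthful bid 18: wins, pays 18, utility 18 - 18 = 0.
Bid 7 instead: wins, pays 7, utility 18 - 7 = 11.
Since 11 > 0, bidding 7 is strictly better here, so truthful bidding is not dominant.

No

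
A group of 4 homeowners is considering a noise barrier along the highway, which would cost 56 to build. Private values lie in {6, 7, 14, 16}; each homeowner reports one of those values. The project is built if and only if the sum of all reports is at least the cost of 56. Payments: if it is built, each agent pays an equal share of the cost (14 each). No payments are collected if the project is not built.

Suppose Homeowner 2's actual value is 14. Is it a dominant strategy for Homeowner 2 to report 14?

Check each profile of the others' reports and compare truth against every alternative report.
Others report (6, 6, 6): truth gives 0, best alternative gives 0.
Others report (6, 6, 7): truth gives 0, best alternative gives 0.
Others report (6, 6, 14): truth gives 0, best alternative gives 0.
Others report (6, 6, 16): truth gives 0, best alternative gives 0.
Others report (6, 7, 6): truth gives 0, best alternative gives 0.
Others report (6, 7, 7): truth gives 0, best alternative gives 0.
(Remaining 58 profiles checked similarly; truth is weakly best in each.)
In every case the truthful report is at least as good as any alternative, so it is a dominant strategy.

Yes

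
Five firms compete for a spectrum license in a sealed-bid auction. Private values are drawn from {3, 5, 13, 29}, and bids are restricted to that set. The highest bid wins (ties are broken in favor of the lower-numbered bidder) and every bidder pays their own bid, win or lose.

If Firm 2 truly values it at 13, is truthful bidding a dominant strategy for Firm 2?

Consider the case where Firm 1 bids 3, Firm 3 bids 3, Firm 4 bids 3 and Firm 5 bids 3.
Truthful bid 13: wins, pays 13, utility 13 - 13 = 0.
Bid 5 instead: wins, pays 5, utility 13 - 5 = 8.
Since 8 > 0, bidding 5 is strictly better here, so truthful bidding is not dominant.

No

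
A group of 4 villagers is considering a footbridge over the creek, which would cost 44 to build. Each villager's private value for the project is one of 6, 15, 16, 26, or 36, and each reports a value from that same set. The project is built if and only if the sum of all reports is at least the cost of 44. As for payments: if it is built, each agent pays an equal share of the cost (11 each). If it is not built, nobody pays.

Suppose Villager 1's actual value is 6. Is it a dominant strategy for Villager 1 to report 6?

Check each profile of the others' reports and compare truth against every alternative report.
Others report (6, 15, 15): truth gives 0, best alternative gives -5.
Others report (6, 15, 16): truth gives 0, best alternative gives -5.
Others report (6, 16, 15): truth gives 0, best alternative gives -5.
Others report (15, 6, 15): truth gives 0, best alternative gives -5.
Others report (15, 6, 16): truth gives 0, best alternative gives -5.
Others report (15, 15, 6): truth gives 0, best alternative gives -5.
(Remaining 119 profiles checked similarly; truth is weakly best in each.)
In every case the truthful report is at least as good as any alternative, so it is a dominant strategy.

Yes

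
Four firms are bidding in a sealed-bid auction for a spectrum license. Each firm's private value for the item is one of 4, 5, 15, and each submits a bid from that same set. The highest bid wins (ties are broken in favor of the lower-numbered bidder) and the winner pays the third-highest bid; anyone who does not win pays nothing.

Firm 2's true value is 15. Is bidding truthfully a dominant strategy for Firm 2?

Check each profile of the others' bids and compare truth against every alternative bid.
Others bid (4, 4, 15): truth gives 11, best alternative gives 0.
Others bid (4, 15, 4): truth gives 11, best alternative gives 0.
Others bid (5, 4, 4): truth gives 11, best alternative gives 0.
Others bid (4, 5, 15): truth gives 10, best alternative gives 0.
Others bid (4, 15, 5): truth gives 10, best alternative gives 0.
Others bid (5, 4, 5): truth gives 10, best alternative gives 0.
(Remaining 21 profiles checked similarly; truth is weakly best in each.)
In every case the truthful bid is at least as good as any alternative, so it is a dominant strategy.

Yes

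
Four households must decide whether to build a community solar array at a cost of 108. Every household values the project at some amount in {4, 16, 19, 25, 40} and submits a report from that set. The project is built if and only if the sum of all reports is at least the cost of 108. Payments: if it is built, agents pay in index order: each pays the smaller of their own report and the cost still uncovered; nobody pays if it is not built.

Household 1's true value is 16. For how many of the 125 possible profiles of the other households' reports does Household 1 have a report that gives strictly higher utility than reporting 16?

Others report (25, 40, 40): truth gives 0; report 4 gives 12 > 0. Violating.
Others report (40, 25, 40): truth gives 0; report 4 gives 12 > 0. Violating.
Others report (40, 40, 25): truth gives 0; report 4 gives 12 > 0. Violating.
Others report (40, 40, 40): truth gives 0; report 4 gives 12 > 0. Violating.
Others report (4, 4, 4): truth gives 0; no alternative beats it.
Others report (4, 4, 16): truth gives 0; no alternative beats it.
(Checking all 125 profiles: 4 have a profitable deviation, 121 do not.)

4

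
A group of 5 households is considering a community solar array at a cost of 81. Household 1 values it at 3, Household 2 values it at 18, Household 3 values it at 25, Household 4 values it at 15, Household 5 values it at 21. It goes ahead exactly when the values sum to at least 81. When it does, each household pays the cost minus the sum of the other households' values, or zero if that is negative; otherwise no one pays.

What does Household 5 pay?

Total value 82 ≥ cost 81, so the project is built.
The other households' values sum to 61.
Cost minus that sum is 81 - 61 = 20.

20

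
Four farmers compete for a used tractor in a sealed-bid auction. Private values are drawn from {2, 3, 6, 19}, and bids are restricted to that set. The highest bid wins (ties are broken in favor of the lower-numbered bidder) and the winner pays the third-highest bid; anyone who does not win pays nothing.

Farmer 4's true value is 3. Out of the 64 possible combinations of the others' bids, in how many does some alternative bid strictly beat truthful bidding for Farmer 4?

6

Others bid (2, 2, 3): truth gives 0; bid 6 gives 1 > 0. Violating.
Others bid (2, 2, 6): truth gives 0; bid 19 gives 1 > 0. Violating.
Others bid (2, 3, 2): truth gives 0; bid 6 gives 1 > 0. Violating.
Others bid (2, 6, 2): truth gives 0; bid 19 gives 1 > 0. Violating.
Others bid (2, 2, 2): truth gives 1; no alternative beats it.
Others bid (2, 2, 19): truth gives 0; no alternative beats it.
(Checking all 64 profiles: 6 have a profitable deviation, 58 do not.)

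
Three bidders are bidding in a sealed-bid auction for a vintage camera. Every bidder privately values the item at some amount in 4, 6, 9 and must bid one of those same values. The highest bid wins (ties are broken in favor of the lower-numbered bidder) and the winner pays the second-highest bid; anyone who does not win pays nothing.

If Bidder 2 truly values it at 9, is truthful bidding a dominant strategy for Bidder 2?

Check each profile of the others' bids and compare truth against every alternative bid.
Others bid (6, 4): truth gives 3, best alternative gives 0.
Others bid (6, 6): truth gives 3, best alternative gives 0.
Others bid (4, 4): truth gives 5, best alternative gives 5.
Others bid (4, 6): truth gives 3, best alternative gives 3.
Others bid (4, 9): truth gives 0, best alternative gives 0.
Others bid (6, 9): truth gives 0, best alternative gives 0.
(Remaining 3 profiles checked similarly; truth is weakly best in each.)
In every case the truthful bid is at least as good as any alternative, so it is a dominant strategy.

Yes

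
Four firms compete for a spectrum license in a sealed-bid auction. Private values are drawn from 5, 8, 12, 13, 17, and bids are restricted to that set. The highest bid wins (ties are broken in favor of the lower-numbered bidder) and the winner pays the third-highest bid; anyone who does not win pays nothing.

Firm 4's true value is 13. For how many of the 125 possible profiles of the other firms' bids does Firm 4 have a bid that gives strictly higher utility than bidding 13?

Others bid (5, 5, 13): truth gives 0; bid 17 gives 8 > 0. Violating.
Others bid (5, 8, 13): truth gives 0; bid 17 gives 5 > 0. Violating.
Others bid (5, 12, 13): truth gives 0; bid 17 gives 1 > 0. Violating.
Others bid (5, 13, 5): truth gives 0; bid 17 gives 8 > 0. Violating.
Others bid (5, 5, 5): truth gives 8; no alternative beats it.
Others bid (5, 5, 8): truth gives 8; no alternative beats it.
(Checking all 125 profiles: 27 have a profitable deviation, 98 do not.)

27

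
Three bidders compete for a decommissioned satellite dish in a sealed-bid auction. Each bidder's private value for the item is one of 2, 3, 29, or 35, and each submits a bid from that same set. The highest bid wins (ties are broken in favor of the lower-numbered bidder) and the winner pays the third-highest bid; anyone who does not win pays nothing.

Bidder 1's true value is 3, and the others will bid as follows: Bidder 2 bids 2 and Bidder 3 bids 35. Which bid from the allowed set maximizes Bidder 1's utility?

Bid 2: loses, pays 0, utility 0.
Bid 3: loses, pays 0, utility 0.
Bid 29: loses, pays 0, utility 0.
Bid 35: wins, pays 2, utility 3 - 2 = 1.
The best choice is 35 with utility 1.

35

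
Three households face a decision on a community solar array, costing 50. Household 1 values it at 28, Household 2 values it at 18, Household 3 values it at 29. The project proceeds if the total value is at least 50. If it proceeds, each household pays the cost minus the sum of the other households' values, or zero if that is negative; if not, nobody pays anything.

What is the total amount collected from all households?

Total value 75 ≥ cost 50, so it is built.
Household 1: others sum to 47; max(0, 50 - 47) = 3.
Household 2: others sum to 57; max(0, 50 - 57) = 0.
Household 3: others sum to 46; max(0, 50 - 46) = 4.
Total collected = 3 + 0 + 4 = 7.

7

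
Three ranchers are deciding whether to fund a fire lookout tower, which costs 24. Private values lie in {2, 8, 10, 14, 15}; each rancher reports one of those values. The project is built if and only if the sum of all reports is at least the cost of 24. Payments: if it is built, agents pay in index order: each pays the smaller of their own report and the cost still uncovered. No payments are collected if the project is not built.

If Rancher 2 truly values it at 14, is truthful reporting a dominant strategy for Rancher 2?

No

Consider the case where Rancher 1 reports 2 and Rancher 3 reports 14.
Truthful report 14: project built, pays 14, utility 14 - 14 = 0.
Report 8 instead: project built, pays 8, utility 14 - 8 = 6.
Since 6 > 0, reporting 8 is strictly better here, so truthful reporting is not dominant.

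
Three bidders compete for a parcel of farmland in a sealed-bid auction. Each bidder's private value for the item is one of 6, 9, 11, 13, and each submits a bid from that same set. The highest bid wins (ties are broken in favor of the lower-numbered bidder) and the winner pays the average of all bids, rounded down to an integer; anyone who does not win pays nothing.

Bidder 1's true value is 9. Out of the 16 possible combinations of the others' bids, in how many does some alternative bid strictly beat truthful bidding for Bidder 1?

Others bid (6, 6): truth gives 2; bid 6 gives 3 > 2. Violating.
Others bid (6, 9): truth gives 1; no alternative beats it.
Others bid (6, 11): truth gives 0; no alternative beats it.
(Checking all 16 profiles: 1 has a profitable deviation, 15 do not.)

1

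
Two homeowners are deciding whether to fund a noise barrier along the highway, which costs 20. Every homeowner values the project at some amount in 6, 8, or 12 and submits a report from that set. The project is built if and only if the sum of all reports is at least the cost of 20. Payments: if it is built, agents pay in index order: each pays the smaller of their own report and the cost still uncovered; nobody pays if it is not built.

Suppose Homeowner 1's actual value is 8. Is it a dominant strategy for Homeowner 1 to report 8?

Yes

Check each profile of the others' reports and compare truth against every alternative report.
Others report (6): truth gives 0, best alternative gives 0.
Others report (8): truth gives 0, best alternative gives 0.
Others report (12): truth gives 0, best alternative gives 0.
In every case the truthful report is at least as good as any alternative, so it is a dominant strategy.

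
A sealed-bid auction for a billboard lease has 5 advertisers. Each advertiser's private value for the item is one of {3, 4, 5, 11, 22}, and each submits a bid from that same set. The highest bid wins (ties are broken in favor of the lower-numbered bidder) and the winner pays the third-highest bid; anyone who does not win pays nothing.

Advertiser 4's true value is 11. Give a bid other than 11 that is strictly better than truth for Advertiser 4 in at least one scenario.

22

Suppose Advertiser 1 bids 3, Advertiser 2 bids 3, Advertiser 3 bids 3 and Advertiser 5 bids 22.
Bid 11: loses, pays 0, utility 0.
Bid 22: wins, pays 3, utility 11 - 3 = 8.
So bidding 22 beats truth here (8 > 0).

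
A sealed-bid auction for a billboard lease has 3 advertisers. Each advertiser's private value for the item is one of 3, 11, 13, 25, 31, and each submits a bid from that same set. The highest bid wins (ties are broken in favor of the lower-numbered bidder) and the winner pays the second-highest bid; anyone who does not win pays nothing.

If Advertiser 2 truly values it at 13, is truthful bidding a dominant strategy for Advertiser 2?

Check each profile of the others' bids and compare truth against every alternative bid.
Others bid (3, 3): truth gives 10, best alternative gives 10.
Others bid (3, 11): truth gives 2, best alternative gives 2.
Others bid (11, 3): truth gives 2, best alternative gives 2.
Others bid (11, 11): truth gives 2, best alternative gives 2.
Others bid (3, 13): truth gives 0, best alternative gives 0.
Others bid (3, 25): truth gives 0, best alternative gives 0.
(Remaining 19 profiles checked similarly; truth is weakly best in each.)
In every case the truthful bid is at least as good as any alternative, so it is a dominant strategy.

Yes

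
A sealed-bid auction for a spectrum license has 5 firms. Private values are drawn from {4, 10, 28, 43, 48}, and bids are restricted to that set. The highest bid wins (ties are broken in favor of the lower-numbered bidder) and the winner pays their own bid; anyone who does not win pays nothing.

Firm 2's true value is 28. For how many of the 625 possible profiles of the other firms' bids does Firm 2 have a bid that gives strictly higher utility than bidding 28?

Others bid (4, 4, 4, 4): truth gives 0; bid 10 gives 18 > 0. Violating.
Others bid (4, 4, 4, 10): truth gives 0; bid 10 gives 18 > 0. Violating.
Others bid (4, 4, 10, 4): truth gives 0; bid 10 gives 18 > 0. Violating.
Others bid (4, 4, 10, 10): truth gives 0; bid 10 gives 18 > 0. Violating.
Others bid (4, 4, 4, 28): truth gives 0; no alternative beats it.
Others bid (4, 4, 4, 43): truth gives 0; no alternative beats it.
(Checking all 625 profiles: 8 have a profitable deviation, 617 do not.)

8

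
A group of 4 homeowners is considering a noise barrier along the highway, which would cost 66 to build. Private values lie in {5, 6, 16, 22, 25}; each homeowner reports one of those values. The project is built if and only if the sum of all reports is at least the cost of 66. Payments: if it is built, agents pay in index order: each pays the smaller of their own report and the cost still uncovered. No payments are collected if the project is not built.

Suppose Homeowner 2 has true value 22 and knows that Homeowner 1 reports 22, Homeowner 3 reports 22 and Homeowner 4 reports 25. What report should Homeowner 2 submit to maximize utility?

Report 5: project built, pays 5, utility 22 - 5 = 17.
Report 6: project built, pays 6, utility 22 - 6 = 16.
Report 16: project built, pays 16, utility 22 - 16 = 6.
Report 22: project built, pays 22, utility 22 - 22 = 0.
Report 25: project built, pays 25, utility 22 - 25 = -3.
The best choice is 5 with utility 17.

5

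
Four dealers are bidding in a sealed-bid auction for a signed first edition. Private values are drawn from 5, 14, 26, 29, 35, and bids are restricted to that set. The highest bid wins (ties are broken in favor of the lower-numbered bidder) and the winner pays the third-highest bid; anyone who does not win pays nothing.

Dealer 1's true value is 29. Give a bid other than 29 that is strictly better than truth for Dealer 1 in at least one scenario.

Suppose Dealer 2 bids 5, Dealer 3 bids 5 and Dealer 4 bids 35.
Bid 29: loses, pays 0, utility 0.
Bid 35: wins, pays 5, utility 29 - 5 = 24.
So bidding 35 beats truth here (24 > 0).

35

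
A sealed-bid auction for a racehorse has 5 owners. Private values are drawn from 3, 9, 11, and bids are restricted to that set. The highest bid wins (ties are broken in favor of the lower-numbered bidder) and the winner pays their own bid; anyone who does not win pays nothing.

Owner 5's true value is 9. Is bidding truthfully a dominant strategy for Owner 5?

Check each profile of the others' bids and compare truth against every alternative bid.
Others bid (3, 3, 3, 3): truth gives 0, best alternative gives 0.
Others bid (3, 3, 3, 9): truth gives 0, best alternative gives 0.
Others bid (3, 3, 3, 11): truth gives 0, best alternative gives 0.
Others bid (3, 3, 9, 3): truth gives 0, best alternative gives 0.
Others bid (3, 3, 9, 9): truth gives 0, best alternative gives 0.
Others bid (3, 3, 9, 11): truth gives 0, best alternative gives 0.
(Remaining 75 profiles checked similarly; truth is weakly best in each.)
In every case the truthful bid is at least as good as any alternative, so it is a dominant strategy.

Yes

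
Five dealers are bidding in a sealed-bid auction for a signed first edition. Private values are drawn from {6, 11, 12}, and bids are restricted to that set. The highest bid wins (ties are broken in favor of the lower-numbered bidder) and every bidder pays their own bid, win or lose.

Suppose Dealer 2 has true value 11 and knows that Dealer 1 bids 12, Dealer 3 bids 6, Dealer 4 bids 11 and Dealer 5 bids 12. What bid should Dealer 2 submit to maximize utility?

Bid 6: loses but pays 6, utility -6.
Bid 11: loses but pays 11, utility -11.
Bid 12: loses but pays 12, utility -12.
The best choice is 6 with utility -6.

6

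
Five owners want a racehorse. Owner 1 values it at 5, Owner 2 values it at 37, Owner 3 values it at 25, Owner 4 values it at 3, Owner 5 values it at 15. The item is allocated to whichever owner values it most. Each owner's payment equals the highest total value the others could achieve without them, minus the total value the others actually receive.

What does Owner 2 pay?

Owner 2 has the highest value and receives the item.
Without Owner 2, the item would go to the next-highest value, 25, so the others could achieve 25.
With Owner 2 present and winning, the others receive nothing, so their total is 0.
Payment = 25 - 0 = 25.

25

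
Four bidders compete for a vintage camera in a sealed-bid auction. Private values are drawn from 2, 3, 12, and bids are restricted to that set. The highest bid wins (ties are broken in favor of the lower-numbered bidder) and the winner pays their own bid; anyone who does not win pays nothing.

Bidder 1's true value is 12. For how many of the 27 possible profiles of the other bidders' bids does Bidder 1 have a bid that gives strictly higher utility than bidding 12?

8

Others bid (2, 2, 2): truth gives 0; bid 2 gives 10 > 0. Violating.
Others bid (2, 2, 3): truth gives 0; bid 3 gives 9 > 0. Violating.
Others bid (2, 3, 2): truth gives 0; bid 3 gives 9 > 0. Violating.
Others bid (2, 3, 3): truth gives 0; bid 3 gives 9 > 0. Violating.
Others bid (2, 2, 12): truth gives 0; no alternative beats it.
Others bid (2, 3, 12): truth gives 0; no alternative beats it.
(Checking all 27 profiles: 8 have a profitable deviation, 19 do not.)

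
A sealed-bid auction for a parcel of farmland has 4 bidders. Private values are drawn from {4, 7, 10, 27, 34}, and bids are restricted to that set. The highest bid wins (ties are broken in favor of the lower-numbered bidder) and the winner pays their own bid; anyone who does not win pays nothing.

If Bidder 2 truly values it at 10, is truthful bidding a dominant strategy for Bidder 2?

No

Consider the case where Bidder 1 bids 4, Bidder 3 bids 4 and Bidder 4 bids 4.
Truthful bid 10: wins, pays 10, utility 10 - 10 = 0.
Bid 7 instead: wins, pays 7, utility 10 - 7 = 3.
Since 3 > 0, bidding 7 is strictly better here, so truthful bidding is not dominant.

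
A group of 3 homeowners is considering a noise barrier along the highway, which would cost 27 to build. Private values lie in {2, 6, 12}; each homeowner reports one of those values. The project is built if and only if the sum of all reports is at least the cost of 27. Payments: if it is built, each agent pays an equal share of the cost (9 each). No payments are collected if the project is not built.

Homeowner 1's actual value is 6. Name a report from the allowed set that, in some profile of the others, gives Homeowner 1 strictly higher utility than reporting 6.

2

Suppose Homeowner 2 reports 12 and Homeowner 3 reports 12.
Report 6: project built, pays 9, utility 6 - 9 = -3.
Report 2: project not built, utility 0.
So reporting 2 beats truth here (0 > -3).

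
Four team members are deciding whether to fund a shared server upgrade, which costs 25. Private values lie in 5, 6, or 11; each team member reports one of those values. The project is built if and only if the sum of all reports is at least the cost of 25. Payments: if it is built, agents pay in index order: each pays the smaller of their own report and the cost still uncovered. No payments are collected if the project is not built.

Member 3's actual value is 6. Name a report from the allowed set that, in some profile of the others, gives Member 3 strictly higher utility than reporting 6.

5

Suppose Member 1 reports 5, Member 2 reports 5 and Member 4 reports 11.
Report 6: project built, pays 6, utility 6 - 6 = 0.
Report 5: project built, pays 5, utility 6 - 5 = 1.
So reporting 5 beats truth here (1 > 0).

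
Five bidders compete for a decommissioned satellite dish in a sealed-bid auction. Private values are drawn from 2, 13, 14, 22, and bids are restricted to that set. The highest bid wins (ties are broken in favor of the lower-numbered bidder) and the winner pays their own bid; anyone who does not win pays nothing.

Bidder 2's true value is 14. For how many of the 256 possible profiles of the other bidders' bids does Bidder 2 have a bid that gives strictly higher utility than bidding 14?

Others bid (2, 2, 2, 2): truth gives 0; bid 13 gives 1 > 0. Violating.
Others bid (2, 2, 2, 13): truth gives 0; bid 13 gives 1 > 0. Violating.
Others bid (2, 2, 13, 2): truth gives 0; bid 13 gives 1 > 0. Violating.
Others bid (2, 2, 13, 13): truth gives 0; bid 13 gives 1 > 0. Violating.
Others bid (2, 2, 2, 14): truth gives 0; no alternative beats it.
Others bid (2, 2, 2, 22): truth gives 0; no alternative beats it.
(Checking all 256 profiles: 8 have a profitable deviation, 248 do not.)

8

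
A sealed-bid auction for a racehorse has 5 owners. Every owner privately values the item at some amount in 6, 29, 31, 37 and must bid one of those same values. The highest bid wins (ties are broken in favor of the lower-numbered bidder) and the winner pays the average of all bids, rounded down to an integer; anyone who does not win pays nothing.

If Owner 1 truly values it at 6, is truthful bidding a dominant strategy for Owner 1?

Check each profile of the others' bids and compare truth against every alternative bid.
Others bid (29, 29, 29, 29): truth gives 0, best alternative gives -23.
Others bid (6, 29, 29, 29): truth gives 0, best alternative gives -18.
Others bid (29, 6, 29, 29): truth gives 0, best alternative gives -18.
Others bid (29, 29, 6, 29): truth gives 0, best alternative gives -18.
Others bid (29, 29, 29, 6): truth gives 0, best alternative gives -18.
Others bid (6, 6, 29, 29): truth gives 0, best alternative gives -13.
(Remaining 250 profiles checked similarly; truth is weakly best in each.)
In every case the truthful bid is at least as good as any alternative, so it is a dominant strategy.

Yes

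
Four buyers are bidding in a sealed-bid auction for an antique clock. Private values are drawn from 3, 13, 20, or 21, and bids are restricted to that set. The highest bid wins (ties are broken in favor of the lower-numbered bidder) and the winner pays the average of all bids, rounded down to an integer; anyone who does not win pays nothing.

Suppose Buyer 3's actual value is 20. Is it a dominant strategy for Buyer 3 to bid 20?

No

Consider the case where Buyer 1 bids 3, Buyer 2 bids 3 and Buyer 4 bids 3.
Truthful bid 20: wins, pays 7, utility 20 - 7 = 13.
Bid 13 instead: wins, pays 5, utility 20 - 5 = 15.
Since 15 > 13, bidding 13 is strictly better here, so truthful bidding is not dominant.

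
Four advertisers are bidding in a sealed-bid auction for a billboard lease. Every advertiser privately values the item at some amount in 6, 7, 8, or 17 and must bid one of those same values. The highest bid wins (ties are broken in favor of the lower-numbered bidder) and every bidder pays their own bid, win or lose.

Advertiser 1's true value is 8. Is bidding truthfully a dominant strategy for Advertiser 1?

Consider the case where Advertiser 2 bids 6, Advertiser 3 bids 6 and Advertiser 4 bids 6.
Truthful bid 8: wins, pays 8, utility 8 - 8 = 0.
Bid 6 instead: wins, pays 6, utility 8 - 6 = 2.
Since 2 > 0, bidding 6 is strictly better here, so truthful bidding is not dominant.

No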